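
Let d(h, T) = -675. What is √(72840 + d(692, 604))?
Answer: √72165 ≈ 268.64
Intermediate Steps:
√(72840 + d(692, 604)) = √(72840 - 675) = √72165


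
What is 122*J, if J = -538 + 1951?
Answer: 172386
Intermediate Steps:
J = 1413
122*J = 122*1413 = 172386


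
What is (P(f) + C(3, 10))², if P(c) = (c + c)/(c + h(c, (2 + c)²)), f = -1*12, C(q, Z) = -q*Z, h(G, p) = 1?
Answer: 93636/121 ≈ 773.85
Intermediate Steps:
C(q, Z) = -Z*q
f = -12
P(c) = 2*c/(1 + c) (P(c) = (c + c)/(c + 1) = (2*c)/(1 + c) = 2*c/(1 + c))
(P(f) + C(3, 10))² = (2*(-12)/(1 - 12) - 1*10*3)² = (2*(-12)/(-11) - 30)² = (2*(-12)*(-1/11) - 30)² = (24/11 - 30)² = (-306/11)² = 93636/121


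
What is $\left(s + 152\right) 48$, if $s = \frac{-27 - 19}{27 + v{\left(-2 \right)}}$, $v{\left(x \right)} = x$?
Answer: $\frac{180192}{25} \approx 7207.7$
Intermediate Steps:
$s = - \frac{46}{25}$ ($s = \frac{-27 - 19}{27 - 2} = \frac{-27 - 19}{25} = \left(-27 - 19\right) \frac{1}{25} = \left(-46\right) \frac{1}{25} = - \frac{46}{25} \approx -1.84$)
$\left(s + 152\right) 48 = \left(- \frac{46}{25} + 152\right) 48 = \frac{3754}{25} \cdot 48 = \frac{180192}{25}$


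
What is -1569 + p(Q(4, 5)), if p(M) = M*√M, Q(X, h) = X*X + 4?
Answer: -1569 + 40*√5 ≈ -1479.6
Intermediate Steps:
Q(X, h) = 4 + X² (Q(X, h) = X² + 4 = 4 + X²)
p(M) = M^(3/2)
-1569 + p(Q(4, 5)) = -1569 + (4 + 4²)^(3/2) = -1569 + (4 + 16)^(3/2) = -1569 + 20^(3/2) = -1569 + 40*√5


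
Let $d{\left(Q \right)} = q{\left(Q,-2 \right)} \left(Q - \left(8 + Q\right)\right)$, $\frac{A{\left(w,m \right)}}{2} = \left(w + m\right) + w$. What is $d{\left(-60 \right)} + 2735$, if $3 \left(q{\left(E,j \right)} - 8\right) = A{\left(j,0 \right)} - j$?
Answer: $2687$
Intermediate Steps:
$A{\left(w,m \right)} = 2 m + 4 w$ ($A{\left(w,m \right)} = 2 \left(\left(w + m\right) + w\right) = 2 \left(\left(m + w\right) + w\right) = 2 \left(m + 2 w\right) = 2 m + 4 w$)
$q{\left(E,j \right)} = 8 + j$ ($q{\left(E,j \right)} = 8 + \frac{\left(2 \cdot 0 + 4 j\right) - j}{3} = 8 + \frac{\left(0 + 4 j\right) - j}{3} = 8 + \frac{4 j - j}{3} = 8 + \frac{3 j}{3} = 8 + j$)
$d{\left(Q \right)} = -48$ ($d{\left(Q \right)} = \left(8 - 2\right) \left(Q - \left(8 + Q\right)\right) = 6 \left(-8\right) = -48$)
$d{\left(-60 \right)} + 2735 = -48 + 2735 = 2687$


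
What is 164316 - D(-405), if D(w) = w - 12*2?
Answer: 164745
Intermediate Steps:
D(w) = -24 + w (D(w) = w - 1*24 = w - 24 = -24 + w)
164316 - D(-405) = 164316 - (-24 - 405) = 164316 - 1*(-429) = 164316 + 429 = 164745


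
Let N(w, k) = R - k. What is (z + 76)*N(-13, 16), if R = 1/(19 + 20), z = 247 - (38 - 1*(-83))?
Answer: -125846/39 ≈ -3226.8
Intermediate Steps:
z = 126 (z = 247 - (38 + 83) = 247 - 1*121 = 247 - 121 = 126)
R = 1/39 ≈ 0.025641
N(w, k) = 1/39 - k
(z + 76)*N(-13, 16) = (126 + 76)*(1/39 - 1*16) = 202*(1/39 - 16) = 202*(-623/39) = -125846/39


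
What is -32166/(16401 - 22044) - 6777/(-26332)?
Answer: 98359747/16510164 ≈ 5.9575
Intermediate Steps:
-32166/(16401 - 22044) - 6777/(-26332) = -32166/(-5643) - 6777*(-1/26332) = -32166*(-1/5643) + 6777/26332 = 3574/627 + 6777/26332 = 98359747/16510164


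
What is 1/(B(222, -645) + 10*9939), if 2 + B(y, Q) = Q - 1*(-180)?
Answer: 1/98923 ≈ 1.0109e-5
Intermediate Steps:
B(y, Q) = 178 + Q (B(y, Q) = -2 + (Q - 1*(-180)) = -2 + (Q + 180) = -2 + (180 + Q) = 178 + Q)
1/(B(222, -645) + 10*9939) = 1/((178 - 645) + 10*9939) = 1/(-467 + 99390) = 1/98923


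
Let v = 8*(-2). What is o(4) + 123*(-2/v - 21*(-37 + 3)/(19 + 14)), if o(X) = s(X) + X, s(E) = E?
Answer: 236249/88 ≈ 2684.6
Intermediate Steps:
v = -16
o(X) = 2*X (o(X) = X + X = 2*X)
o(4) + 123*(-2/v - 21*(-37 + 3)/(19 + 14)) = 2*4 + 123*(-2/(-16) - 21*(-37 + 3)/(19 + 14)) = 8 + 123*(-2*(-1/16) - 21/(33/(-34))) = 8 + 123*(⅛ - 21/(33*(-1/34))) = 8 + 123*(⅛ - 21/(-33/34)) = 8 + 123*(⅛ - 21*(-34/33)) = 8 + 123*(⅛ + 238/11) = 8 + 123*(1915/88) = 8 + 235545/88 = 236249/88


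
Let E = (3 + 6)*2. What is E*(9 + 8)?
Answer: 306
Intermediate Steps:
E = 18 (E = 9*2 = 18)
E*(9 + 8) = 18*(9 + 8) = 18*17 = 306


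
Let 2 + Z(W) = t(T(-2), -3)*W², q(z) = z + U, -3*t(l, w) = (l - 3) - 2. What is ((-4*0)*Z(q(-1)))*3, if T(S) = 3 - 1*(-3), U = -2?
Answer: 0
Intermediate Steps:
T(S) = 6 (T(S) = 3 + 3 = 6)
t(l, w) = 5/3 - l/3 (t(l, w) = -((l - 3) - 2)/3 = -((-3 + l) - 2)/3 = -(-5 + l)/3 = 5/3 - l/3)
q(z) = -2 + z (q(z) = z - 2 = -2 + z)
Z(W) = -2 - W²/3 (Z(W) = -2 + (5/3 - ⅓*6)*W² = -2 + (5/3 - 2)*W² = -2 - W²/3)
((-4*0)*Z(q(-1)))*3 = ((-4*0)*(-2 - (-2 - 1)²/3))*3 = (0*(-2 - ⅓*(-3)²))*3 = (0*(-2 - ⅓*9))*3 = (0*(-2 - 3))*3 = (0*(-5))*3 = 0*3 = 0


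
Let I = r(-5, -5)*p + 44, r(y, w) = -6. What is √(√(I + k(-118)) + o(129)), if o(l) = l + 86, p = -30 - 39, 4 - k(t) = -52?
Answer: √(215 + √514) ≈ 15.417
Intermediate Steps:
k(t) = 56 (k(t) = 4 - 1*(-52) = 4 + 52 = 56)
p = -69
I = 458 (I = -6*(-69) + 44 = 414 + 44 = 458)
o(l) = 86 + l
√(√(I + k(-118)) + o(129)) = √(√(458 + 56) + (86 + 129)) = √(√514 + 215) = √(215 + √514)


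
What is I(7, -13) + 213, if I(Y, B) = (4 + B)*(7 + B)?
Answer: 267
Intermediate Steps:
I(7, -13) + 213 = (28 + (-13)² + 11*(-13)) + 213 = (28 + 169 - 143) + 213 = 54 + 213 = 267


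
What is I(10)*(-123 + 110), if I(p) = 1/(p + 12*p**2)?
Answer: -13/1210 ≈ -0.010744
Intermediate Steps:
I(10)*(-123 + 110) = (1/(10*(1 + 12*10)))*(-123 + 110) = (1/(10*(1 + 120)))*(-13) = ((1/10)/121)*(-13) = ((1/10)*(1/121))*(-13) = (1/1210)*(-13) = -13/1210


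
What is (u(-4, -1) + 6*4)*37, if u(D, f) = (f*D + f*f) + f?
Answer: 1036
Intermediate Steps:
u(D, f) = f + f² + D*f (u(D, f) = (D*f + f²) + f = (f² + D*f) + f = f + f² + D*f)
(u(-4, -1) + 6*4)*37 = (-(1 - 4 - 1) + 6*4)*37 = (-1*(-4) + 24)*37 = (4 + 24)*37 = 28*37 = 1036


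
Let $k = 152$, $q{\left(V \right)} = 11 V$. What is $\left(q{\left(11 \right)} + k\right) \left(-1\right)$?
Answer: $-273$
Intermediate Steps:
$\left(q{\left(11 \right)} + k\right) \left(-1\right) = \left(11 \cdot 11 + 152\right) \left(-1\right) = \left(121 + 152\right) \left(-1\right) = 273 \left(-1\right) = -273$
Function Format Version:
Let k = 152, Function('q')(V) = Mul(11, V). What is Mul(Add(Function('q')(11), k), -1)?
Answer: -273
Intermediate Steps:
Mul(Add(Function('q')(11), k), -1) = Mul(Add(Mul(11, 11), 152), -1) = Mul(Add(121, 152), -1) = Mul(273, -1) = -273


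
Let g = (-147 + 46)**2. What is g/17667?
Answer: 10201/17667 ≈ 0.57740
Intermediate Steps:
g = 10201 (g = (-101)**2 = 10201)
g/17667 = 10201/17667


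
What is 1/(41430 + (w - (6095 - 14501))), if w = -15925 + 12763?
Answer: 1/46674 ≈ 2.1425e-5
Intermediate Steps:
w = -3162
1/(41430 + (w - (6095 - 14501))) = 1/(41430 + (-3162 - (6095 - 14501))) = 1/(41430 + (-3162 - 1*(-8406))) = 1/(41430 + (-3162 + 8406)) = 1/(41430 + 5244) = 1/46674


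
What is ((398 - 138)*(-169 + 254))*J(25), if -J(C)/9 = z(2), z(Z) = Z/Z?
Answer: -198900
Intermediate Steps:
z(Z) = 1
J(C) = -9 (J(C) = -9*1 = -9)
((398 - 138)*(-169 + 254))*J(25) = ((398 - 138)*(-169 + 254))*(-9) = (260*85)*(-9) = 22100*(-9) = -198900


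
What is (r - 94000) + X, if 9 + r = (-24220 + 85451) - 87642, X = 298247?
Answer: 177827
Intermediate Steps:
r = -26420 (r = -9 + ((-24220 + 85451) - 87642) = -9 + (61231 - 87642) = -9 - 26411 = -26420)
(r - 94000) + X = (-26420 - 94000) + 298247 = -120420 + 298247 = 177827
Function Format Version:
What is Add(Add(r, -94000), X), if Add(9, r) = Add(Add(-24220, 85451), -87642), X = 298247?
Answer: 177827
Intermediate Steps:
r = -26420 (r = Add(-9, Add(Add(-24220, 85451), -87642)) = Add(-9, Add(61231, -87642)) = Add(-9, -26411) = -26420)
Add(Add(r, -94000), X) = Add(Add(-26420, -94000), 298247) = Add(-120420, 298247) = 177827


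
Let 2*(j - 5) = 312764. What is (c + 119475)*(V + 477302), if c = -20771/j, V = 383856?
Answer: 16090148244430532/156387 ≈ 1.0289e+11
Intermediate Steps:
j = 156387 (j = 5 + (½)*312764 = 5 + 156382 = 156387)
c = -20771/156387 ≈ -0.13282
(c + 119475)*(V + 477302) = (-20771/156387 + 119475)*(383856 + 477302) = (18684316054/156387)*861158 = 16090148244430532/156387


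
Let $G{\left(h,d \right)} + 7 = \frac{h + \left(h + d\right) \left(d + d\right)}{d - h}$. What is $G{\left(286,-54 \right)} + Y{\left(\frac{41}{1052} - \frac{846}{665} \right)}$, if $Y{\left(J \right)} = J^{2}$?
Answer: $\frac{560549995380793}{8320006998800} \approx 67.374$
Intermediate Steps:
$G{\left(h,d \right)} = -7 + \frac{h + 2 d \left(d + h\right)}{d - h}$ ($G{\left(h,d \right)} = -7 + \frac{h + \left(h + d\right) \left(d + d\right)}{d - h} = -7 + \frac{h + \left(d + h\right) 2 d}{d - h} = -7 + \frac{h + 2 d \left(d + h\right)}{d - h}$)
$G{\left(286,-54 \right)} + Y{\left(\frac{41}{1052} - \frac{846}{665} \right)} = \frac{\left(-7\right) \left(-54\right) + 2 \left(-54\right)^{2} + 8 \cdot 286 + 2 \left(-54\right) 286}{-54 - 286} + \left(\frac{41}{1052} - \frac{846}{665}\right)^{2} = \frac{378 + 2 \cdot 2916 + 2288 - 30888}{-54 - 286} + \left(41 \cdot \frac{1}{1052} - \frac{846}{665}\right)^{2} = \frac{378 + 5832 + 2288 - 30888}{-340} + \left(\frac{41}{1052} - \frac{846}{665}\right)^{2} = \left(- \frac{1}{340}\right) \left(-22390\right) + \left(- \frac{862727}{699580}\right)^{2} = \frac{2239}{34} + \frac{744297876529}{489412176400} = \frac{560549995380793}{8320006998800}$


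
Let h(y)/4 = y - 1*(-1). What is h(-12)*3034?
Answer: -133496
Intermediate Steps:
h(y) = 4 + 4*y (h(y) = 4*(y - 1*(-1)) = 4*(y + 1) = 4*(1 + y) = 4 + 4*y)
h(-12)*3034 = (4 + 4*(-12))*3034 = (4 - 48)*3034 = -44*3034 = -133496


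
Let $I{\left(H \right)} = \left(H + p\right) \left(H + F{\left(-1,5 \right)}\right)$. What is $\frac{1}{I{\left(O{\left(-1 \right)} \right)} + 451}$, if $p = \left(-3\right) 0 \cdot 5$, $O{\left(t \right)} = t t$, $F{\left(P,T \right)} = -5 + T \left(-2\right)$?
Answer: $\frac{1}{437} \approx 0.0022883$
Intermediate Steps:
$F{\left(P,T \right)} = -5 - 2 T$
$O{\left(t \right)} = t^{2}$
$p = 0$ ($p = 0 \cdot 5 = 0$)
$I{\left(H \right)} = H \left(-15 + H\right)$ ($I{\left(H \right)} = \left(H + 0\right) \left(H - 15\right) = H \left(H - 15\right) = H \left(-15 + H\right)$)
$\frac{1}{I{\left(O{\left(-1 \right)} \right)} + 451} = \frac{1}{\left(-1\right)^{2} \left(-15 + \left(-1\right)^{2}\right) + 451} = \frac{1}{1 \left(-15 + 1\right) + 451} = \frac{1}{1 \left(-14\right) + 451} = \frac{1}{-14 + 451} = \frac{1}{437}$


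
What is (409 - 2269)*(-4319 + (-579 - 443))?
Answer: 9934260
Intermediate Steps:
(409 - 2269)*(-4319 + (-579 - 443)) = -1860*(-4319 - 1022) = -1860*(-5341) = 9934260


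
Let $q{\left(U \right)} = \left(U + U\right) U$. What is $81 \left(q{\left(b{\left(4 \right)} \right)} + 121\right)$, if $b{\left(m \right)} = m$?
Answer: $12393$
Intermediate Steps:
$q{\left(U \right)} = 2 U^{2}$ ($q{\left(U \right)} = 2 U U = 2 U^{2}$)
$81 \left(q{\left(b{\left(4 \right)} \right)} + 121\right) = 81 \left(2 \cdot 4^{2} + 121\right) = 81 \left(2 \cdot 16 + 121\right) = 81 \left(32 + 121\right) = 81 \cdot 153 = 12393$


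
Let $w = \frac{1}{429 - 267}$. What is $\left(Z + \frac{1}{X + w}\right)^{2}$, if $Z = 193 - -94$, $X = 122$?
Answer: $\frac{32179718162089}{390655225} \approx 82374.0$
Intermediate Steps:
$w = \frac{1}{162} \approx 0.0061728$
$Z = 287$ ($Z = 193 + 94 = 287$)
$\left(Z + \frac{1}{X + w}\right)^{2} = \left(287 + \frac{1}{122 + \frac{1}{162}}\right)^{2} = \left(287 + \frac{1}{\frac{19765}{162}}\right)^{2} = \left(287 + \frac{162}{19765}\right)^{2} = \left(\frac{5672717}{19765}\right)^{2} = \frac{32179718162089}{390655225}$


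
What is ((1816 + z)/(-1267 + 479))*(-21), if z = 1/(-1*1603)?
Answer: 8733141/180452 ≈ 48.396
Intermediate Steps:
z = -1/1603 (z = 1/(-1603) = -1/1603 ≈ -0.00062383)
((1816 + z)/(-1267 + 479))*(-21) = ((1816 - 1/1603)/(-1267 + 479))*(-21) = ((2911047/1603)/(-788))*(-21) = ((2911047/1603)*(-1/788))*(-21) = -2911047/1263164*(-21) = 8733141/180452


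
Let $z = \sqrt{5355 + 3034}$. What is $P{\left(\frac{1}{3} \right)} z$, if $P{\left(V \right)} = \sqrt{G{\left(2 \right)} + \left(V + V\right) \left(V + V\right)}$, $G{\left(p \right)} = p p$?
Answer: $\frac{2 \sqrt{83890}}{3} \approx 193.09$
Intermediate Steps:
$G{\left(p \right)} = p^{2}$
$P{\left(V \right)} = \sqrt{4 + 4 V^{2}}$ ($P{\left(V \right)} = \sqrt{2^{2} + \left(V + V\right) \left(V + V\right)} = \sqrt{4 + 2 V 2 V} = \sqrt{4 + 4 V^{2}}$)
$z = \sqrt{8389} \approx 91.591$
$P{\left(\frac{1}{3} \right)} z = 2 \sqrt{1 + \left(\frac{1}{3}\right)^{2}} \sqrt{8389} = 2 \sqrt{1 + \frac{1}{9}} \sqrt{8389} = 2 \sqrt{\frac{10}{9}} \sqrt{8389} = 2 \frac{\sqrt{10}}{3} \sqrt{8389} = \frac{2 \sqrt{10}}{3} \sqrt{8389} = \frac{2 \sqrt{83890}}{3}$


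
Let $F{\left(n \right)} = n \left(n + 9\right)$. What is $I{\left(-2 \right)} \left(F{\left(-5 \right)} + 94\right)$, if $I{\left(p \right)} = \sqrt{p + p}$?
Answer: $148 i \approx 148.0 i$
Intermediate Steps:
$I{\left(p \right)} = \sqrt{2} \sqrt{p}$ ($I{\left(p \right)} = \sqrt{2 p} = \sqrt{2} \sqrt{p}$)
$F{\left(n \right)} = n \left(9 + n\right)$
$I{\left(-2 \right)} \left(F{\left(-5 \right)} + 94\right) = \sqrt{2} \sqrt{-2} \left(- 5 \left(9 - 5\right) + 94\right) = \sqrt{2} i \sqrt{2} \left(\left(-5\right) 4 + 94\right) = 2 i \left(-20 + 94\right) = 2 i 74 = 148 i$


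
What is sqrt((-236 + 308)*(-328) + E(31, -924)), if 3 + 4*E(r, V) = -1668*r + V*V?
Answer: sqrt(707601)/2 ≈ 420.60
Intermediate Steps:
E(r, V) = -3/4 - 417*r + V**2/4 (E(r, V) = -3/4 + (-1668*r + V*V)/4 = -3/4 + (-1668*r + V**2)/4 = -3/4 + (V**2 - 1668*r)/4 = -3/4 + (-417*r + V**2/4) = -3/4 - 417*r + V**2/4)
sqrt((-236 + 308)*(-328) + E(31, -924)) = sqrt((-236 + 308)*(-328) + (-3/4 - 417*31 + (1/4)*(-924)**2)) = sqrt(72*(-328) + (-3/4 - 12927 + (1/4)*853776)) = sqrt(-23616 + (-3/4 - 12927 + 213444)) = sqrt(-23616 + 802065/4) = sqrt(707601/4) = sqrt(707601)/2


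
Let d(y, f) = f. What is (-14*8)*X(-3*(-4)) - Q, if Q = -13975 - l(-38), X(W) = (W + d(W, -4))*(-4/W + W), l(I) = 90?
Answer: 10835/3 ≈ 3611.7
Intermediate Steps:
X(W) = (-4 + W)*(W - 4/W) (X(W) = (W - 4)*(-4/W + W) = (-4 + W)*(W - 4/W))
Q = -14065 (Q = -13975 - 1*90 = -13975 - 90 = -14065)
(-14*8)*X(-3*(-4)) - Q = (-14*8)*(-4 + (-3*(-4))**2 - (-12)*(-4) + 16/((-3*(-4)))) - 1*(-14065) = -112*(-4 + 12**2 - 4*12 + 16/12) + 14065 = -112*(-4 + 144 - 48 + 16*(1/12)) + 14065 = -112*(-4 + 144 - 48 + 4/3) + 14065 = -112*280/3 + 14065 = -31360/3 + 14065 = 10835/3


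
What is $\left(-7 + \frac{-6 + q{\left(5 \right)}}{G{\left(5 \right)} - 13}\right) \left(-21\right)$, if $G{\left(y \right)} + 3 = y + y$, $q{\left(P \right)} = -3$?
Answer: $\frac{231}{2} \approx 115.5$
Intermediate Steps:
$G{\left(y \right)} = -3 + 2 y$ ($G{\left(y \right)} = -3 + \left(y + y\right) = -3 + 2 y$)
$\left(-7 + \frac{-6 + q{\left(5 \right)}}{G{\left(5 \right)} - 13}\right) \left(-21\right) = \left(-7 + \frac{-6 - 3}{\left(-3 + 2 \cdot 5\right) - 13}\right) \left(-21\right) = \left(-7 - \frac{9}{\left(-3 + 10\right) - 13}\right) \left(-21\right) = \left(-7 - \frac{9}{7 - 13}\right) \left(-21\right) = \left(-7 - \frac{9}{-6}\right) \left(-21\right) = \left(-7 - - \frac{3}{2}\right) \left(-21\right) = \left(-7 + \frac{3}{2}\right) \left(-21\right) = \left(- \frac{11}{2}\right) \left(-21\right) = \frac{231}{2}$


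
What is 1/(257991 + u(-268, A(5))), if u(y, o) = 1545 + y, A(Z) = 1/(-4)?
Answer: 1/259268 ≈ 3.8570e-6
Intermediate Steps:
A(Z) = -¼
1/(257991 + u(-268, A(5))) = 1/(257991 + (1545 - 268)) = 1/(257991 + 1277) = 1/259268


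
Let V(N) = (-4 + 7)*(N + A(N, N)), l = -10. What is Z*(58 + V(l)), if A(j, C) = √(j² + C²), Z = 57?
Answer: 1596 + 1710*√2 ≈ 4014.3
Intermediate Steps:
A(j, C) = √(C² + j²)
V(N) = 3*N + 3*√2*√(N²) (V(N) = (-4 + 7)*(N + √(N² + N²)) = 3*(N + √(2*N²)) = 3*(N + √2*√(N²)) = 3*N + 3*√2*√(N²))
Z*(58 + V(l)) = 57*(58 + (3*(-10) + 3*√2*√((-10)²))) = 57*(58 + (-30 + 3*√2*√100)) = 57*(58 + (-30 + 3*√2*10)) = 57*(58 + (-30 + 30*√2)) = 57*(28 + 30*√2) = 1596 + 1710*√2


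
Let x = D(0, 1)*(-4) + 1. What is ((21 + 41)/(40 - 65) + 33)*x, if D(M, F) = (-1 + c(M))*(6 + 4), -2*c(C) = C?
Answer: 31283/25 ≈ 1251.3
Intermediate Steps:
c(C) = -C/2
D(M, F) = -10 - 5*M (D(M, F) = (-1 - M/2)*(6 + 4) = (-1 - M/2)*10 = -10 - 5*M)
x = 41 (x = (-10 - 5*0)*(-4) + 1 = (-10 + 0)*(-4) + 1 = -10*(-4) + 1 = 40 + 1 = 41)
((21 + 41)/(40 - 65) + 33)*x = ((21 + 41)/(40 - 65) + 33)*41 = (62/(-25) + 33)*41 = (62*(-1/25) + 33)*41 = (-62/25 + 33)*41 = (763/25)*41 = 31283/25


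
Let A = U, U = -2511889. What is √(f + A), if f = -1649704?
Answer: I*√4161593 ≈ 2040.0*I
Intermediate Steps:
A = -2511889
√(f + A) = √(-1649704 - 2511889) = √(-4161593) = I*√4161593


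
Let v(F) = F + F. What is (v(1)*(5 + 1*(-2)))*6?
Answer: 36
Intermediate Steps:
v(F) = 2*F
(v(1)*(5 + 1*(-2)))*6 = ((2*1)*(5 + 1*(-2)))*6 = (2*(5 - 2))*6 = (2*3)*6 = 6*6 = 36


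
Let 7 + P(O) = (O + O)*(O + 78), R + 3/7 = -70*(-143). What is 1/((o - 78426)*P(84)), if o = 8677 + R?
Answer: -1/1625450112 ≈ -6.1521e-10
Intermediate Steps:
R = 70067/7 (R = -3/7 - 70*(-143) = -3/7 + 10010 = 70067/7 ≈ 10010.)
o = 130806/7 (o = 8677 + 70067/7 = 130806/7 ≈ 18687.)
P(O) = -7 + 2*O*(78 + O) (P(O) = -7 + (O + O)*(O + 78) = -7 + (2*O)*(78 + O) = -7 + 2*O*(78 + O))
1/((o - 78426)*P(84)) = 1/((130806/7 - 78426)*(-7 + 2*84² + 156*84)) = 1/((-418176/7)*(-7 + 2*7056 + 13104)) = -7/(418176*(-7 + 14112 + 13104)) = -7/418176/27209 = -7/418176*1/27209 = -1/1625450112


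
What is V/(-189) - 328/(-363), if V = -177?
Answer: 14027/7623 ≈ 1.8401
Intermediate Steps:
V/(-189) - 328/(-363) = -177/(-189) - 328/(-363) = -177*(-1/189) - 328*(-1/363) = 59/63 + 328/363 = 14027/7623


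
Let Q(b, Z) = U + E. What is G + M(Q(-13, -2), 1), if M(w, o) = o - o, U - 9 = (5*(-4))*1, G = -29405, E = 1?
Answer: -29405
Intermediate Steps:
U = -11 (U = 9 + (5*(-4))*1 = 9 - 20*1 = 9 - 20 = -11)
Q(b, Z) = -10 (Q(b, Z) = -11 + 1 = -10)
M(w, o) = 0
G + M(Q(-13, -2), 1) = -29405 + 0 = -29405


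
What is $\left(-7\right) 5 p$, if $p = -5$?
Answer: $175$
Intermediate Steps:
$\left(-7\right) 5 p = \left(-7\right) 5 \left(-5\right) = \left(-35\right) \left(-5\right) = 175$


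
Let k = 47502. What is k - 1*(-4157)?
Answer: 51659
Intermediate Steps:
k - 1*(-4157) = 47502 - 1*(-4157) = 47502 + 4157 = 51659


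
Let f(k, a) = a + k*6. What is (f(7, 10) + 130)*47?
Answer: 8554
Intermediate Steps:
f(k, a) = a + 6*k
(f(7, 10) + 130)*47 = ((10 + 6*7) + 130)*47 = ((10 + 42) + 130)*47 = (52 + 130)*47 = 182*47 = 8554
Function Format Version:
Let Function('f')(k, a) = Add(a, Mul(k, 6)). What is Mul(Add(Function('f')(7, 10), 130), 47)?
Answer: 8554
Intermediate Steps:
Function('f')(k, a) = Add(a, Mul(6, k))
Mul(Add(Function('f')(7, 10), 130), 47) = Mul(Add(Add(10, Mul(6, 7)), 130), 47) = Mul(Add(Add(10, 42), 130), 47) = Mul(Add(52, 130), 47) = Mul(182, 47) = 8554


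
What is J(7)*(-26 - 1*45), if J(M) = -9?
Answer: 639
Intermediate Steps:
J(7)*(-26 - 1*45) = -9*(-26 - 1*45) = -9*(-26 - 45) = -9*(-71) = 639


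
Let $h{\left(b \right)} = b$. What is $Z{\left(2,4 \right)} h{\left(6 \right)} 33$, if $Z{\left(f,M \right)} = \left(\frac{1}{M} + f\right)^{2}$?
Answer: $\frac{8019}{8} \approx 1002.4$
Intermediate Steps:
$Z{\left(f,M \right)} = \left(f + \frac{1}{M}\right)^{2}$
$Z{\left(2,4 \right)} h{\left(6 \right)} 33 = \frac{\left(1 + 4 \cdot 2\right)^{2}}{16} \cdot 6 \cdot 33 = \frac{\left(1 + 8\right)^{2}}{16} \cdot 6 \cdot 33 = \frac{9^{2}}{16} \cdot 6 \cdot 33 = \frac{1}{16} \cdot 81 \cdot 6 \cdot 33 = \frac{81}{16} \cdot 6 \cdot 33 = \frac{243}{8} \cdot 33 = \frac{8019}{8}$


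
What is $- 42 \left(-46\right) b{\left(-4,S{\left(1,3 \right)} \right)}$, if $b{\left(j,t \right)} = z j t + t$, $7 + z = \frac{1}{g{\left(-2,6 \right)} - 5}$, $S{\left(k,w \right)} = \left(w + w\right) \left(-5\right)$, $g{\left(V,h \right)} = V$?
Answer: $-1713960$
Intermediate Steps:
$S{\left(k,w \right)} = - 10 w$ ($S{\left(k,w \right)} = 2 w \left(-5\right) = - 10 w$)
$z = - \frac{50}{7}$ ($z = -7 + \frac{1}{-2 - 5} = -7 + \frac{1}{-7} = -7 - \frac{1}{7} = - \frac{50}{7} \approx -7.1429$)
$b{\left(j,t \right)} = t - \frac{50 j t}{7}$ ($b{\left(j,t \right)} = - \frac{50 j}{7} t + t = - \frac{50 j t}{7} + t = t - \frac{50 j t}{7}$)
$- 42 \left(-46\right) b{\left(-4,S{\left(1,3 \right)} \right)} = - 42 \left(-46\right) \frac{\left(-10\right) 3 \left(7 - -200\right)}{7} = - \left(-1932\right) \frac{1}{7} \left(-30\right) \left(7 + 200\right) = - \left(-1932\right) \frac{1}{7} \left(-30\right) 207 = - \frac{\left(-1932\right) \left(-6210\right)}{7} = \left(-1\right) 1713960 = -1713960$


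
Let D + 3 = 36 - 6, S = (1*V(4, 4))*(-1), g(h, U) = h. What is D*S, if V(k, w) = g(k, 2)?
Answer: -108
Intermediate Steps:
V(k, w) = k
S = -4 (S = (1*4)*(-1) = 4*(-1) = -4)
D = 27 (D = -3 + (36 - 6) = -3 + 30 = 27)
D*S = 27*(-4) = -108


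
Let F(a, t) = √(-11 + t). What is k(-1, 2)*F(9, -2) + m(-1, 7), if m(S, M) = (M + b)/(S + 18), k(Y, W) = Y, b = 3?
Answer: 10/17 - I*√13 ≈ 0.58823 - 3.6056*I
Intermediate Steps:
m(S, M) = (3 + M)/(18 + S) (m(S, M) = (M + 3)/(S + 18) = (3 + M)/(18 + S))
k(-1, 2)*F(9, -2) + m(-1, 7) = -√(-11 - 2) + (3 + 7)/(18 - 1) = -√(-13) + 10/17 = -I*√13 + (1/17)*10 = -I*√13 + 10/17 = 10/17 - I*√13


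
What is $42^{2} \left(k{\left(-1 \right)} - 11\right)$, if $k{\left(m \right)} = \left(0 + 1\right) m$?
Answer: $-21168$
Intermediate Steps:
$k{\left(m \right)} = m$ ($k{\left(m \right)} = 1 m = m$)
$42^{2} \left(k{\left(-1 \right)} - 11\right) = 42^{2} \left(-1 - 11\right) = 1764 \left(-1 - 11\right) = 1764 \left(-12\right) = -21168$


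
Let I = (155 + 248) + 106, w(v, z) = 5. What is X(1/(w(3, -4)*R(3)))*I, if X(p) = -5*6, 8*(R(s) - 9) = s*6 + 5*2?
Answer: -15270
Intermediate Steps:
R(s) = 41/4 + 3*s/4 (R(s) = 9 + (s*6 + 5*2)/8 = 9 + (6*s + 10)/8 = 9 + (10 + 6*s)/8 = 9 + (5/4 + 3*s/4) = 41/4 + 3*s/4)
X(p) = -30
I = 509 (I = 403 + 106 = 509)
X(1/(w(3, -4)*R(3)))*I = -30*509 = -15270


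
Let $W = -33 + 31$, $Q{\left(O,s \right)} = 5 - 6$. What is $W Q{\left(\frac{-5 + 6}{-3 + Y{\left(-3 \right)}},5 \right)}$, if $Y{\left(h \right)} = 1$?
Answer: $2$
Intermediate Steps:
$Q{\left(O,s \right)} = -1$ ($Q{\left(O,s \right)} = 5 - 6 = -1$)
$W = -2$
$W Q{\left(\frac{-5 + 6}{-3 + Y{\left(-3 \right)}},5 \right)} = \left(-2\right) \left(-1\right) = 2$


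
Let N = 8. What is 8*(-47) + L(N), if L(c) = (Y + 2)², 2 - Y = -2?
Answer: -340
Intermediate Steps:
Y = 4 (Y = 2 - 1*(-2) = 2 + 2 = 4)
L(c) = 36 (L(c) = (4 + 2)² = 6² = 36)
8*(-47) + L(N) = 8*(-47) + 36 = -376 + 36 = -340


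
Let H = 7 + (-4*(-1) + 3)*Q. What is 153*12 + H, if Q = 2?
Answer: 1857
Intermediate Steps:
H = 21 (H = 7 + (-4*(-1) + 3)*2 = 7 + (4 + 3)*2 = 7 + 7*2 = 7 + 14 = 21)
153*12 + H = 153*12 + 21 = 1836 + 21 = 1857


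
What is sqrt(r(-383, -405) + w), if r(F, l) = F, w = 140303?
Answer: 4*sqrt(8745) ≈ 374.06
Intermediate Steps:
sqrt(r(-383, -405) + w) = sqrt(-383 + 140303) = sqrt(139920) = 4*sqrt(8745)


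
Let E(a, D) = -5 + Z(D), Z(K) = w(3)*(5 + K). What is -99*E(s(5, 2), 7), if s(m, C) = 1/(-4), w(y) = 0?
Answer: 495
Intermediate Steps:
s(m, C) = -1/4
Z(K) = 0 (Z(K) = 0*(5 + K) = 0)
E(a, D) = -5 (E(a, D) = -5 + 0 = -5)
-99*E(s(5, 2), 7) = -99*(-5) = 495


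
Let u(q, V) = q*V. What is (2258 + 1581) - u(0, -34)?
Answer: 3839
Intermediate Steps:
u(q, V) = V*q
(2258 + 1581) - u(0, -34) = (2258 + 1581) - (-34)*0 = 3839 - 1*0 = 3839 + 0 = 3839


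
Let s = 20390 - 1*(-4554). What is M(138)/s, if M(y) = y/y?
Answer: 1/24944 ≈ 4.0090e-5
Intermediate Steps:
M(y) = 1
s = 24944 (s = 20390 + 4554 = 24944)
M(138)/s = 1/24944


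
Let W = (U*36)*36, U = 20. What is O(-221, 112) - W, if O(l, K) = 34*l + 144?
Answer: -33290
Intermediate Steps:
O(l, K) = 144 + 34*l
W = 25920 (W = (20*36)*36 = 720*36 = 25920)
O(-221, 112) - W = (144 + 34*(-221)) - 1*25920 = (144 - 7514) - 25920 = -7370 - 25920 = -33290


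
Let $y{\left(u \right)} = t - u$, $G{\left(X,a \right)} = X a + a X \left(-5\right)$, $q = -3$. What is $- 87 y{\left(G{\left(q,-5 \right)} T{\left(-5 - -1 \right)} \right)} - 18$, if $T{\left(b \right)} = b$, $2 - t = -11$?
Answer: $19731$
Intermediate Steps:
$t = 13$ ($t = 2 - -11 = 2 + 11 = 13$)
$G{\left(X,a \right)} = - 4 X a$ ($G{\left(X,a \right)} = X a + X a \left(-5\right) = X a - 5 X a = - 4 X a$)
$y{\left(u \right)} = 13 - u$
$- 87 y{\left(G{\left(q,-5 \right)} T{\left(-5 - -1 \right)} \right)} - 18 = - 87 \left(13 - \left(-4\right) \left(-3\right) \left(-5\right) \left(-5 - -1\right)\right) - 18 = - 87 \left(13 - - 60 \left(-5 + 1\right)\right) - 18 = - 87 \left(13 - \left(-60\right) \left(-4\right)\right) - 18 = - 87 \left(13 - 240\right) - 18 = \left(-87\right) \left(-227\right) - 18 = 19749 - 18 = 19731$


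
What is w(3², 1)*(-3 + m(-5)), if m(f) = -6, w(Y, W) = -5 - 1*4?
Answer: 81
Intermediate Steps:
w(Y, W) = -9 (w(Y, W) = -5 - 4 = -9)
w(3², 1)*(-3 + m(-5)) = -9*(-3 - 6) = -9*(-9) = 81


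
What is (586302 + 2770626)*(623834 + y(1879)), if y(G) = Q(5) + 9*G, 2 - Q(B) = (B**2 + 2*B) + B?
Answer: 2150807268096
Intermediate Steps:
Q(B) = 2 - B**2 - 3*B (Q(B) = 2 - ((B**2 + 2*B) + B) = 2 - (B**2 + 3*B) = 2 + (-B**2 - 3*B) = 2 - B**2 - 3*B)
y(G) = -38 + 9*G (y(G) = (2 - 1*5**2 - 3*5) + 9*G = (2 - 1*25 - 15) + 9*G = (2 - 25 - 15) + 9*G = -38 + 9*G)
(586302 + 2770626)*(623834 + y(1879)) = (586302 + 2770626)*(623834 + (-38 + 9*1879)) = 3356928*(623834 + (-38 + 16911)) = 3356928*(623834 + 16873) = 3356928*640707 = 2150807268096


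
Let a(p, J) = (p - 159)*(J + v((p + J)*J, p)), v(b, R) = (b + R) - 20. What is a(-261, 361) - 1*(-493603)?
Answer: -14701997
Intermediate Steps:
v(b, R) = -20 + R + b (v(b, R) = (R + b) - 20 = -20 + R + b)
a(p, J) = (-159 + p)*(-20 + J + p + J*(J + p)) (a(p, J) = (p - 159)*(J + (-20 + p + (p + J)*J)) = (-159 + p)*(J + (-20 + p + (J + p)*J)) = (-159 + p)*(J + (-20 + p + J*(J + p))) = (-159 + p)*(-20 + J + p + J*(J + p)))
a(-261, 361) - 1*(-493603) = (3180 - 159*361 - 159*(-261) + 361*(-261) - 261*(-20 - 261 + 361*(361 - 261)) - 159*361*(361 - 261)) - 1*(-493603) = (3180 - 57399 + 41499 - 94221 - 261*(-20 - 261 + 361*100) - 159*361*100) + 493603 = (3180 - 57399 + 41499 - 94221 - 261*(-20 - 261 + 36100) - 5739900) + 493603 = (3180 - 57399 + 41499 - 94221 - 261*35819 - 5739900) + 493603 = (3180 - 57399 + 41499 - 94221 - 9348759 - 5739900) + 493603 = -15195600 + 493603 = -14701997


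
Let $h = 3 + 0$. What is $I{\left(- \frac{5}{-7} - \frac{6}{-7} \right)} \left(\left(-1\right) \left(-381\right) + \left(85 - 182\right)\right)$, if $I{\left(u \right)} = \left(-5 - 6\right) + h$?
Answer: $-2272$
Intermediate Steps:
$h = 3$
$I{\left(u \right)} = -8$ ($I{\left(u \right)} = \left(-5 - 6\right) + 3 = -11 + 3 = -8$)
$I{\left(- \frac{5}{-7} - \frac{6}{-7} \right)} \left(\left(-1\right) \left(-381\right) + \left(85 - 182\right)\right) = - 8 \left(\left(-1\right) \left(-381\right) + \left(85 - 182\right)\right) = - 8 \left(381 + \left(85 - 182\right)\right) = - 8 \left(381 - 97\right) = \left(-8\right) 284 = -2272$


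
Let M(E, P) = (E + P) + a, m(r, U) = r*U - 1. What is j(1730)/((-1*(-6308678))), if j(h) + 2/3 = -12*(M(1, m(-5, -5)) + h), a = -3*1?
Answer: -31537/9463017 ≈ -0.0033327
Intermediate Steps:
a = -3
m(r, U) = -1 + U*r (m(r, U) = U*r - 1 = -1 + U*r)
M(E, P) = -3 + E + P (M(E, P) = (E + P) - 3 = -3 + E + P)
j(h) = -794/3 - 12*h (j(h) = -⅔ - 12*((-3 + 1 + (-1 - 5*(-5))) + h) = -⅔ - 12*((-3 + 1 + (-1 + 25)) + h) = -⅔ - 12*((-3 + 1 + 24) + h) = -⅔ - 12*(22 + h) = -⅔ + (-264 - 12*h) = -794/3 - 12*h)
j(1730)/((-1*(-6308678))) = (-794/3 - 12*1730)/((-1*(-6308678))) = (-794/3 - 20760)/6308678 = -63074/3*1/6308678 = -31537/9463017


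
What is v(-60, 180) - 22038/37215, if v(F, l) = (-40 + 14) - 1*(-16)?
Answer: -131396/12405 ≈ -10.592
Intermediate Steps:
v(F, l) = -10 (v(F, l) = -26 + 16 = -10)
v(-60, 180) - 22038/37215 = -10 - 22038/37215 = -10 - 1*7346/12405 = -10 - 7346/12405 = -131396/12405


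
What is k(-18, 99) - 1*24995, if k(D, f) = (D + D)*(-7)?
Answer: -24743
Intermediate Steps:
k(D, f) = -14*D (k(D, f) = (2*D)*(-7) = -14*D)
k(-18, 99) - 1*24995 = -14*(-18) - 1*24995 = 252 - 24995 = -24743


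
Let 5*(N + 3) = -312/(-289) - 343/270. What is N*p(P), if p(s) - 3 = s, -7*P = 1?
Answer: -2370674/273105 ≈ -8.6805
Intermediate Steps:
P = -⅐ (P = -⅐*1 = -⅐ ≈ -0.14286)
N = -1185337/390150 (N = -3 + (-312/(-289) - 343/270)/5 = -3 + (-312*(-1/289) - 343*1/270)/5 = -3 + (312/289 - 343/270)/5 = -3 + (⅕)*(-14887/78030) = -3 - 14887/390150 = -1185337/390150 ≈ -3.0382)
p(s) = 3 + s
N*p(P) = -1185337*(3 - ⅐)/390150 = -1185337/390150*20/7 = -2370674/273105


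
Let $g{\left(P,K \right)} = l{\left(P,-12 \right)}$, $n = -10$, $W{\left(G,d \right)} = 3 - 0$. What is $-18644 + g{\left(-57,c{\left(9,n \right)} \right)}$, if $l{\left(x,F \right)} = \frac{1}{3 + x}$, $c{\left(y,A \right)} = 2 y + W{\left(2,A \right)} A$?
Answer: $- \frac{1006777}{54} \approx -18644.0$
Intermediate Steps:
$W{\left(G,d \right)} = 3$ ($W{\left(G,d \right)} = 3 + 0 = 3$)
$c{\left(y,A \right)} = 2 y + 3 A$
$g{\left(P,K \right)} = \frac{1}{3 + P}$
$-18644 + g{\left(-57,c{\left(9,n \right)} \right)} = -18644 + \frac{1}{3 - 57} = -18644 + \frac{1}{-54} = -18644 - \frac{1}{54} = - \frac{1006777}{54}$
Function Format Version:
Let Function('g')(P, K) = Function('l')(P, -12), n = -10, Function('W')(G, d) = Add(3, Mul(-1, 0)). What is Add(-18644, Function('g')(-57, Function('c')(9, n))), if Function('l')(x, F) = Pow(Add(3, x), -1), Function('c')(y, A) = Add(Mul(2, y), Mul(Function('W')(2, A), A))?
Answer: Rational(-1006777, 54) ≈ -18644.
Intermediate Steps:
Function('W')(G, d) = 3 (Function('W')(G, d) = Add(3, 0) = 3)
Function('c')(y, A) = Add(Mul(2, y), Mul(3, A))
Function('g')(P, K) = Pow(Add(3, P), -1)
Add(-18644, Function('g')(-57, Function('c')(9, n))) = Add(-18644, Pow(Add(3, -57), -1)) = Add(-18644, Pow(-54, -1)) = Add(-18644, Rational(-1, 54)) = Rational(-1006777, 54)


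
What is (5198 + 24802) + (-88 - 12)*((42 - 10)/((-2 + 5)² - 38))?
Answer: 873200/29 ≈ 30110.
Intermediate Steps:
(5198 + 24802) + (-88 - 12)*((42 - 10)/((-2 + 5)² - 38)) = 30000 - 3200/(3² - 38) = 30000 - 3200/(9 - 38) = 30000 - 3200/(-29) = 30000 - 3200*(-1)/29 = 30000 - 100*(-32/29) = 30000 + 3200/29 = 873200/29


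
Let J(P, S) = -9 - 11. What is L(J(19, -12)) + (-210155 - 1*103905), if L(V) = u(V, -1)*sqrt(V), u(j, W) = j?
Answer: -314060 - 40*I*sqrt(5) ≈ -3.1406e+5 - 89.443*I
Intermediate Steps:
J(P, S) = -20
L(V) = V**(3/2) (L(V) = V*sqrt(V) = V**(3/2))
L(J(19, -12)) + (-210155 - 1*103905) = (-20)**(3/2) + (-210155 - 1*103905) = -40*I*sqrt(5) + (-210155 - 103905) = -40*I*sqrt(5) - 314060 = -314060 - 40*I*sqrt(5)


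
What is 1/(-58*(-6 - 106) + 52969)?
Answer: 1/59465 ≈ 1.6817e-5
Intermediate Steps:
1/(-58*(-6 - 106) + 52969) = 1/(-58*(-112) + 52969) = 1/(6496 + 52969) = 1/59465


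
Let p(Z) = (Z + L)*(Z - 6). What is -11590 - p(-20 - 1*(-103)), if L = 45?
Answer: -21446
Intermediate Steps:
p(Z) = (-6 + Z)*(45 + Z) (p(Z) = (Z + 45)*(Z - 6) = (45 + Z)*(-6 + Z) = (-6 + Z)*(45 + Z))
-11590 - p(-20 - 1*(-103)) = -11590 - (-270 + (-20 - 1*(-103))² + 39*(-20 - 1*(-103))) = -11590 - (-270 + (-20 + 103)² + 39*(-20 + 103)) = -11590 - (-270 + 83² + 39*83) = -11590 - (-270 + 6889 + 3237) = -11590 - 1*9856 = -11590 - 9856 = -21446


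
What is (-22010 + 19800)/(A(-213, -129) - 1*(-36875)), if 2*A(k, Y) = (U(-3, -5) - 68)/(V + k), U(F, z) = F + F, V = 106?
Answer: -118235/1972831 ≈ -0.059932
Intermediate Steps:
U(F, z) = 2*F
A(k, Y) = -37/(106 + k) (A(k, Y) = ((2*(-3) - 68)/(106 + k))/2 = ((-6 - 68)/(106 + k))/2 = (-74/(106 + k))/2 = -37/(106 + k))
(-22010 + 19800)/(A(-213, -129) - 1*(-36875)) = (-22010 + 19800)/(-37/(106 - 213) - 1*(-36875)) = -2210/(-37/(-107) + 36875) = -2210/(-37*(-1/107) + 36875) = -2210/(37/107 + 36875) = -2210/3945662/107 = -2210*107/3945662 = -118235/1972831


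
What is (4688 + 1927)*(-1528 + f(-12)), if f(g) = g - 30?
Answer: -10385550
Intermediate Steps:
f(g) = -30 + g
(4688 + 1927)*(-1528 + f(-12)) = (4688 + 1927)*(-1528 + (-30 - 12)) = 6615*(-1528 - 42) = 6615*(-1570) = -10385550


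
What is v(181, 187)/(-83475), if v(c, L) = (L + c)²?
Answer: -135424/83475 ≈ -1.6223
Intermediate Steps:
v(181, 187)/(-83475) = (187 + 181)²/(-83475) = 368²*(-1/83475) = 135424*(-1/83475) = -135424/83475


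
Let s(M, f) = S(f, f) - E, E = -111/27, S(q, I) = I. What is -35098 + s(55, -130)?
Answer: -317015/9 ≈ -35224.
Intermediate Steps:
E = -37/9 (E = -111*1/27 = -37/9 ≈ -4.1111)
s(M, f) = 37/9 + f (s(M, f) = f - 1*(-37/9) = f + 37/9 = 37/9 + f)
-35098 + s(55, -130) = -35098 + (37/9 - 130) = -35098 - 1133/9 = -317015/9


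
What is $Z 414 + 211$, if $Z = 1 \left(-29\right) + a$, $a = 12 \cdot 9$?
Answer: $32917$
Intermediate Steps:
$a = 108$
$Z = 79$ ($Z = 1 \left(-29\right) + 108 = -29 + 108 = 79$)
$Z 414 + 211 = 79 \cdot 414 + 211 = 32706 + 211 = 32917$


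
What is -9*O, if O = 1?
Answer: -9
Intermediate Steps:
-9*O = -9*1 = -9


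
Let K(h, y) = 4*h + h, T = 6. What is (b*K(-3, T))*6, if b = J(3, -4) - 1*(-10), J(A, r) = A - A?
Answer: -900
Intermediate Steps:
J(A, r) = 0
K(h, y) = 5*h
b = 10 (b = 0 - 1*(-10) = 0 + 10 = 10)
(b*K(-3, T))*6 = (10*(5*(-3)))*6 = (10*(-15))*6 = -150*6 = -900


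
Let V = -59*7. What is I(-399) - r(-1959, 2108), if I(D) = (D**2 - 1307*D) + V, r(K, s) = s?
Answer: 678173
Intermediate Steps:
V = -413
I(D) = -413 + D**2 - 1307*D (I(D) = (D**2 - 1307*D) - 413 = -413 + D**2 - 1307*D)
I(-399) - r(-1959, 2108) = (-413 + (-399)**2 - 1307*(-399)) - 1*2108 = (-413 + 159201 + 521493) - 2108 = 680281 - 2108 = 678173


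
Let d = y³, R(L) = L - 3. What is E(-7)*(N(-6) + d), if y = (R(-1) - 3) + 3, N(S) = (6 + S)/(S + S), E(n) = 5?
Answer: -320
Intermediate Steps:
R(L) = -3 + L
N(S) = (6 + S)/(2*S) (N(S) = (6 + S)/((2*S)) = (6 + S)*(1/(2*S)) = (6 + S)/(2*S))
y = -4 (y = ((-3 - 1) - 3) + 3 = (-4 - 3) + 3 = -7 + 3 = -4)
d = -64 (d = (-4)³ = -64)
E(-7)*(N(-6) + d) = 5*((½)*(6 - 6)/(-6) - 64) = 5*((½)*(-⅙)*0 - 64) = 5*(0 - 64) = 5*(-64) = -320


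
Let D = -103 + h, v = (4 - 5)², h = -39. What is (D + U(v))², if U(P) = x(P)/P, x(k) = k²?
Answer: 19881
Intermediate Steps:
v = 1 (v = (-1)² = 1)
U(P) = P (U(P) = P²/P = P)
D = -142 (D = -103 - 39 = -142)
(D + U(v))² = (-142 + 1)² = (-141)² = 19881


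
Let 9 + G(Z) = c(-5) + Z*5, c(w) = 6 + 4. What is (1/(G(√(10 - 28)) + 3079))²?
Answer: -I/(-9485950*I + 92400*√2) ≈ 1.054e-7 - 1.4519e-9*I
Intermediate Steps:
c(w) = 10
G(Z) = 1 + 5*Z (G(Z) = -9 + (10 + Z*5) = -9 + (10 + 5*Z) = 1 + 5*Z)
(1/(G(√(10 - 28)) + 3079))² = (1/((1 + 5*√(10 - 28)) + 3079))² = (1/((1 + 5*√(-18)) + 3079))² = (1/((1 + 5*(3*I*√2)) + 3079))² = (1/((1 + 15*I*√2) + 3079))² = (1/(3080 + 15*I*√2))² = (3080 + 15*I*√2)⁻²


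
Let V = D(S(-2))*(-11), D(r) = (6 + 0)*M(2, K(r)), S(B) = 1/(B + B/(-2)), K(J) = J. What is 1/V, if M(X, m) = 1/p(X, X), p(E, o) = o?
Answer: -1/33 ≈ -0.030303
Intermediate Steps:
S(B) = 2/B (S(B) = 1/(B + B*(-1/2)) = 1/(B - B/2) = 1/(B/2) = 2/B)
M(X, m) = 1/X
D(r) = 3 (D(r) = (6 + 0)/2 = 6*(1/2) = 3)
V = -33 (V = 3*(-11) = -33)
1/V = 1/(-33) = -1/33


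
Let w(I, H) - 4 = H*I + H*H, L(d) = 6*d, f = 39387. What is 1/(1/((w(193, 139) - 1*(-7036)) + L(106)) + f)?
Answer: 53824/2119965889 ≈ 2.5389e-5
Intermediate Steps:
w(I, H) = 4 + H² + H*I (w(I, H) = 4 + (H*I + H*H) = 4 + (H*I + H²) = 4 + (H² + H*I) = 4 + H² + H*I)
1/(1/((w(193, 139) - 1*(-7036)) + L(106)) + f) = 1/(1/(((4 + 139² + 139*193) - 1*(-7036)) + 6*106) + 39387) = 1/(1/(((4 + 19321 + 26827) + 7036) + 636) + 39387) = 1/(1/((46152 + 7036) + 636) + 39387) = 1/(1/(53188 + 636) + 39387) = 1/(1/53824 + 39387) = 1/(2119965889/53824) = 53824/2119965889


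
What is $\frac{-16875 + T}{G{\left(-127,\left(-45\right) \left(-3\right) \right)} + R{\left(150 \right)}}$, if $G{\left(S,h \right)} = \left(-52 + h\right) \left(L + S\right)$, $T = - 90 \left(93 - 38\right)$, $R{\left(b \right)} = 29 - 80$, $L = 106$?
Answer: $\frac{7275}{598} \approx 12.166$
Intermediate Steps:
$R{\left(b \right)} = -51$
$T = -4950$ ($T = \left(-90\right) 55 = -4950$)
$G{\left(S,h \right)} = \left(-52 + h\right) \left(106 + S\right)$
$\frac{-16875 + T}{G{\left(-127,\left(-45\right) \left(-3\right) \right)} + R{\left(150 \right)}} = \frac{-16875 - 4950}{\left(-5512 - -6604 + 106 \left(\left(-45\right) \left(-3\right)\right) - 127 \left(\left(-45\right) \left(-3\right)\right)\right) - 51} = - \frac{21825}{\left(-5512 + 6604 + 106 \cdot 135 - 17145\right) - 51} = - \frac{21825}{\left(-5512 + 6604 + 14310 - 17145\right) - 51} = - \frac{21825}{-1743 - 51} = - \frac{21825}{-1794} = \left(-21825\right) \left(- \frac{1}{1794}\right) = \frac{7275}{598}$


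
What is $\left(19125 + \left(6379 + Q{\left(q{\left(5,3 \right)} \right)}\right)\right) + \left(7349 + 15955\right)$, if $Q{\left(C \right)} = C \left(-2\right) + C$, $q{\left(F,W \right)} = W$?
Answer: $48805$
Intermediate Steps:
$Q{\left(C \right)} = - C$ ($Q{\left(C \right)} = - 2 C + C = - C$)
$\left(19125 + \left(6379 + Q{\left(q{\left(5,3 \right)} \right)}\right)\right) + \left(7349 + 15955\right) = \left(19125 + \left(6379 - 3\right)\right) + \left(7349 + 15955\right) = \left(19125 + \left(6379 - 3\right)\right) + 23304 = \left(19125 + 6376\right) + 23304 = 25501 + 23304 = 48805$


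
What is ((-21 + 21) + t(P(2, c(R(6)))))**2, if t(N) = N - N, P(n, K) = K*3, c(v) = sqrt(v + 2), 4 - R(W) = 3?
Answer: 0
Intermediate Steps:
R(W) = 1 (R(W) = 4 - 1*3 = 4 - 3 = 1)
c(v) = sqrt(2 + v)
P(n, K) = 3*K
t(N) = 0
((-21 + 21) + t(P(2, c(R(6)))))**2 = ((-21 + 21) + 0)**2 = (0 + 0)**2 = 0**2 = 0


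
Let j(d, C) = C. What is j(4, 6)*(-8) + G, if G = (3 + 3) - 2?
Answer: -44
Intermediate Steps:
G = 4 (G = 6 - 2 = 4)
j(4, 6)*(-8) + G = 6*(-8) + 4 = -48 + 4 = -44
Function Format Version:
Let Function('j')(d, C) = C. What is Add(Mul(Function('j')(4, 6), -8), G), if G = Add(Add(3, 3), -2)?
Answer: -44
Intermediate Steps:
G = 4 (G = Add(6, -2) = 4)
Add(Mul(Function('j')(4, 6), -8), G) = Add(Mul(6, -8), 4) = Add(-48, 4) = -44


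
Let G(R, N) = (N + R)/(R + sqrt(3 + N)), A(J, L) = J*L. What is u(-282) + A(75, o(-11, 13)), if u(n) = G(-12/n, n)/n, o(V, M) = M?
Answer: 84727917877/86900415 - 6626*I*sqrt(31)/616315 ≈ 975.0 - 0.059859*I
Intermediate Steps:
G(R, N) = (N + R)/(R + sqrt(3 + N))
u(n) = (n - 12/n)/(n*(sqrt(3 + n) - 12/n)) (u(n) = ((n - 12/n)/(-12/n + sqrt(3 + n)))/n = ((n - 12/n)/(sqrt(3 + n) - 12/n))/n = (n - 12/n)/(n*(sqrt(3 + n) - 12/n)))
u(-282) + A(75, o(-11, 13)) = (-12 + (-282)**2)/((-282)*(-12 - 282*sqrt(3 - 282))) + 75*13 = -(-12 + 79524)/(282*(-12 - 846*I*sqrt(31))) + 975 = -1/282*79512/(-12 - 846*I*sqrt(31)) + 975 = -13252/(47*(-12 - 846*I*sqrt(31))) + 975 = 975 - 13252/(47*(-12 - 846*I*sqrt(31)))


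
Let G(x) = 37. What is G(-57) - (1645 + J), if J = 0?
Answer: -1608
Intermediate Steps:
G(-57) - (1645 + J) = 37 - (1645 + 0) = 37 - 1*1645 = 37 - 1645 = -1608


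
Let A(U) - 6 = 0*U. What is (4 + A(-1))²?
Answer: 100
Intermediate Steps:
A(U) = 6 (A(U) = 6 + 0*U = 6 + 0 = 6)
(4 + A(-1))² = (4 + 6)² = 10² = 100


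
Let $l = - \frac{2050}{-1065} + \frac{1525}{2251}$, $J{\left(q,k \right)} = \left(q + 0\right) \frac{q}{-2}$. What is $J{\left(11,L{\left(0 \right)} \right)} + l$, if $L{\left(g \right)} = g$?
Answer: $- \frac{55519553}{958926} \approx -57.898$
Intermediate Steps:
$J{\left(q,k \right)} = - \frac{q^{2}}{2}$ ($J{\left(q,k \right)} = q q \left(- \frac{1}{2}\right) = q \left(- \frac{q}{2}\right) = - \frac{q^{2}}{2}$)
$l = \frac{1247735}{479463}$ ($l = \left(-2050\right) \left(- \frac{1}{1065}\right) + 1525 \cdot \frac{1}{2251} = \frac{410}{213} + \frac{1525}{2251} = \frac{1247735}{479463} \approx 2.6024$)
$J{\left(11,L{\left(0 \right)} \right)} + l = - \frac{11^{2}}{2} + \frac{1247735}{479463} = \left(- \frac{1}{2}\right) 121 + \frac{1247735}{479463} = - \frac{121}{2} + \frac{1247735}{479463} = - \frac{55519553}{958926}$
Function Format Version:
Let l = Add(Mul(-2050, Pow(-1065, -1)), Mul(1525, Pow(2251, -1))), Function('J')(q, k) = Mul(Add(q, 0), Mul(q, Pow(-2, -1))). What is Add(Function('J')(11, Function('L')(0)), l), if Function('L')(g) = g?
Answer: Rational(-55519553, 958926) ≈ -57.898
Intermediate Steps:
Function('J')(q, k) = Mul(Rational(-1, 2), Pow(q, 2)) (Function('J')(q, k) = Mul(q, Mul(q, Rational(-1, 2))) = Mul(q, Mul(Rational(-1, 2), q)) = Mul(Rational(-1, 2), Pow(q, 2)))
l = Rational(1247735, 479463) (l = Add(Mul(-2050, Rational(-1, 1065)), Mul(1525, Rational(1, 2251))) = Add(Rational(410, 213), Rational(1525, 2251)) = Rational(1247735, 479463) ≈ 2.6024)
Add(Function('J')(11, Function('L')(0)), l) = Add(Mul(Rational(-1, 2), Pow(11, 2)), Rational(1247735, 479463)) = Add(Mul(Rational(-1, 2), 121), Rational(1247735, 479463)) = Add(Rational(-121, 2), Rational(1247735, 479463)) = Rational(-55519553, 958926)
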